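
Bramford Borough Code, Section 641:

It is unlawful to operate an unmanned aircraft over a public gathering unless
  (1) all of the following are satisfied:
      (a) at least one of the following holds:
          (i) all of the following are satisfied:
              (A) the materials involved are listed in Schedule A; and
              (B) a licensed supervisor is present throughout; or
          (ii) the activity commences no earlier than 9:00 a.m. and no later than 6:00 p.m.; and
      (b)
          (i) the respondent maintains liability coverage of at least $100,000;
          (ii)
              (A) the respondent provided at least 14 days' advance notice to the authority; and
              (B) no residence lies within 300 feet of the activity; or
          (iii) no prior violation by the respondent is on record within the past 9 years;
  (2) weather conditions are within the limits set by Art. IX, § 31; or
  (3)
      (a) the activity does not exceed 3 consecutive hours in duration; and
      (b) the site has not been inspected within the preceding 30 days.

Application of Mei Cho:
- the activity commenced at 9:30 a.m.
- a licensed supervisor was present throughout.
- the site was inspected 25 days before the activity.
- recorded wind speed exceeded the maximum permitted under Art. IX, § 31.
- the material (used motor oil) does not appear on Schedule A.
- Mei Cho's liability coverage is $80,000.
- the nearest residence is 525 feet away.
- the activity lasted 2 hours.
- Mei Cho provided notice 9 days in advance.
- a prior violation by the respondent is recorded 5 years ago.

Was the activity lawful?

(A) Schedule A material — fails.
(B) supervisor present — met.
(i) = F AND T = false.
(ii) start within hours — holds.
(a) = F OR T = true.
(i) coverage ≥ $100,000 — not satisfied.
(A) ≥14 days' notice — fails.
(B) no residence in 300 ft — satisfied.
(ii) = F AND T = false.
(iii) no prior violation — fails.
So (b) is not satisfied (F OR F OR F).
(1) = T AND F = false.
(2) weather ok — fails.
(a) ≤ 3 hrs duration — met.
(b) not (site inspected) — not satisfied.
(3): T AND F → false.
Overall = F OR F OR F = false.

No — unlawful.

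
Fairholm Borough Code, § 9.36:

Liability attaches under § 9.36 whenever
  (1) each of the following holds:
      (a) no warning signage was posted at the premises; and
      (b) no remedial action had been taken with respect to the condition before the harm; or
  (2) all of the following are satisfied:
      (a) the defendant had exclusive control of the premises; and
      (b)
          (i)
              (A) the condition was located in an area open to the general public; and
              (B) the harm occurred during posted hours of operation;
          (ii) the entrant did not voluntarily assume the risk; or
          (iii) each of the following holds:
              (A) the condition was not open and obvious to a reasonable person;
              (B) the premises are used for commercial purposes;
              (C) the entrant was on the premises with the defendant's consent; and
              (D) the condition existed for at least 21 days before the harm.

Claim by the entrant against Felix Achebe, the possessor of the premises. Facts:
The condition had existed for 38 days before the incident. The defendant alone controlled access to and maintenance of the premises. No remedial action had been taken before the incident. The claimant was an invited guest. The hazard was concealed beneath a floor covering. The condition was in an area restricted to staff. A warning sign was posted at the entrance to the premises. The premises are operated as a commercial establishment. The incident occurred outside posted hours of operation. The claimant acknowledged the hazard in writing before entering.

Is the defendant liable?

Yes — liable.

(a) no signage posted — fails.
(b) no remedial action — satisfied.
(1): F AND T → false.
(a) exclusive control — met.
(A) public area — not satisfied.
(B) during posted hours — not satisfied.
(i): F AND F → false.
(ii) no assumed risk — not satisfied.
(A) not open/obvious — satisfied.
(B) commercial use — satisfied.
(C) consent to enter — met.
(D) condition ≥21 days old — holds.
So (iii) is satisfied (T AND T AND T AND T).
(b) = F OR F OR T = true.
So (2) is satisfied (T AND T).
So Overall is satisfied (F OR T).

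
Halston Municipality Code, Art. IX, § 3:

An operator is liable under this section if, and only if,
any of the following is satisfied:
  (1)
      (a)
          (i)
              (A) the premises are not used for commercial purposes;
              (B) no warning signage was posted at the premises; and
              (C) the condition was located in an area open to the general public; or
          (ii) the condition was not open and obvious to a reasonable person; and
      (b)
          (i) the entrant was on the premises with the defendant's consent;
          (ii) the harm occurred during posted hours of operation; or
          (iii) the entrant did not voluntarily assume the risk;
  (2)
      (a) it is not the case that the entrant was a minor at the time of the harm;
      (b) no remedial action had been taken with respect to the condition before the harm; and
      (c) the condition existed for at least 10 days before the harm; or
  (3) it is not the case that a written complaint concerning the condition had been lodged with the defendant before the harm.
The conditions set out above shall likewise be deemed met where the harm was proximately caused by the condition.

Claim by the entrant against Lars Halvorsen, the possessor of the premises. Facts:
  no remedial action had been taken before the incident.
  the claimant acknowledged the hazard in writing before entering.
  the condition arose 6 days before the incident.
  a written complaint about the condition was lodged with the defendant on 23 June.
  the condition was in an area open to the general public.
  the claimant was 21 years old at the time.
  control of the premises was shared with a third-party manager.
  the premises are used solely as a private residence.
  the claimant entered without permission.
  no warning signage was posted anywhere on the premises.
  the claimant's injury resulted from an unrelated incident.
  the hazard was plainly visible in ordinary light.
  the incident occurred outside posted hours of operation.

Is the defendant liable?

No — not liable.

(A) not (commercial use) — holds.
(B) no signage posted — met.
(C) public area — holds.
(i): T AND T AND T → true.
(ii) not open/obvious — fails.
(a): T OR F → true.
(i) consent to enter — fails.
(ii) during posted hours — not satisfied.
(iii) no assumed risk — fails.
(b): F OR F OR F → false.
(1): T AND F → false.
(a) not (entrant a minor) — holds.
(b) no remedial action — satisfied.
(c) condition ≥10 days old — not satisfied.
(2) = T AND T AND F = false.
(3) not (complaint lodged) — not met.
Overall = F OR F OR F = false.
Exception (proximate cause) — not satisfied.
Result: main false OR exception false → false.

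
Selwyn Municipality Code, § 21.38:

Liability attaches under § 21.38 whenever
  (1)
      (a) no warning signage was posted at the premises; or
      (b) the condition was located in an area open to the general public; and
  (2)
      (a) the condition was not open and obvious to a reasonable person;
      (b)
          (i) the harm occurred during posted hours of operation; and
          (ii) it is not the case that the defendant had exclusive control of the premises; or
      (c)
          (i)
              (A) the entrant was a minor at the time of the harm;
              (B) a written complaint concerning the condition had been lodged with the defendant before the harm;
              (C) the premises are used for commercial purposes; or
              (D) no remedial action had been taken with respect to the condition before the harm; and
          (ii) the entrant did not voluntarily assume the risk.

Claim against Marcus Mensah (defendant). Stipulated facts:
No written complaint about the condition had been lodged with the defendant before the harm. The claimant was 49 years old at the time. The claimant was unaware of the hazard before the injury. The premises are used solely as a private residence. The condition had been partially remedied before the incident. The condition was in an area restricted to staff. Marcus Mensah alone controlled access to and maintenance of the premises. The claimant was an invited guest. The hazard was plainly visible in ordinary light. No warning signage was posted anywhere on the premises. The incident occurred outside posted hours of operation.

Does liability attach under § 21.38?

No — not liable.

(a) no signage posted — met.
(b) public area — not satisfied.
(1): T OR F → true.
(a) not open/obvious — fails.
(i) during posted hours — not met.
(ii) not (exclusive control) — not satisfied.
(b): F AND F → false.
(A) entrant a minor — not met.
(B) complaint lodged — not satisfied.
(C) commercial use — not satisfied.
(D) no remedial action — not met.
(i) = F OR F OR F OR F = false.
(ii) no assumed risk — met.
(c) = F AND T = false.
(2) = F OR F OR F = false.
So Overall is not satisfied (T AND F).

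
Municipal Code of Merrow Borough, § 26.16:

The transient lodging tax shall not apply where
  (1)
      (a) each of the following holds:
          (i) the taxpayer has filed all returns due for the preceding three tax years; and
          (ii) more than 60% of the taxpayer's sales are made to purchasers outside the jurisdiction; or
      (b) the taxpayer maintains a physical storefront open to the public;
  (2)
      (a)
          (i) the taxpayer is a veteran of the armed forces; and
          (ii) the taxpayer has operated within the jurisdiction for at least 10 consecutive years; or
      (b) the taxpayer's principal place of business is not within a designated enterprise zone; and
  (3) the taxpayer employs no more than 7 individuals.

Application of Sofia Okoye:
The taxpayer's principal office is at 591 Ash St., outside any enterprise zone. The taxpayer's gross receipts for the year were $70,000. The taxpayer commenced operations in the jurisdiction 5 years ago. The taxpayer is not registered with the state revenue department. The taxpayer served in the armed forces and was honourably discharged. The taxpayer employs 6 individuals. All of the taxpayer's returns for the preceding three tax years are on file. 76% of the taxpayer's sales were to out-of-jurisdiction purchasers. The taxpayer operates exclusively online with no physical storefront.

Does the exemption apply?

(i) returns current — satisfied.
(ii) >60% out-of-jur. sales — holds.
(a): T AND T → true.
(b) has storefront — not satisfied.
(1): T OR F → true.
(i) veteran — holds.
(ii) ≥ 10 yrs in jurisdiction — fails.
(a): T AND F → false.
(b) not (in enterprise zone) — satisfied.
(2) = F OR T = true.
(3) ≤ 7 employees — satisfied.
Overall: T AND T AND T → true.

Yes — exempt.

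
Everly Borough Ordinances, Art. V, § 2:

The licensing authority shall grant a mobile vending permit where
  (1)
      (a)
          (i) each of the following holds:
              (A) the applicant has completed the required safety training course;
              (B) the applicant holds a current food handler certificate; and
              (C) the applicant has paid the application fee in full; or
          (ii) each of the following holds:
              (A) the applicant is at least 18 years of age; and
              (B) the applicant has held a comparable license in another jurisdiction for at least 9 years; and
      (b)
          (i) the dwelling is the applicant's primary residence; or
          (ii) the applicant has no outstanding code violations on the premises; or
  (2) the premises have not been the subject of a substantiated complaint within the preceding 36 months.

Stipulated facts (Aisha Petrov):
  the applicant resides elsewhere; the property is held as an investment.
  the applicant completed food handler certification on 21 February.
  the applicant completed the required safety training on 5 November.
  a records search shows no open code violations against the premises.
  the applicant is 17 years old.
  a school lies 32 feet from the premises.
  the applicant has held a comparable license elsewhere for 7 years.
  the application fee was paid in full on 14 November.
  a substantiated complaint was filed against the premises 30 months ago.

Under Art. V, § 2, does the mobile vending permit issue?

Yes — granted.

(A) safety training — satisfied.
(B) food handler cert. — met.
(C) fee paid — met.
(i): T AND T AND T → true.
(A) age ≥ 18 — not met.
(B) prior license ≥ 9 yr — fails.
So (ii) is not satisfied (F AND F).
(a) = T OR F = true.
(i) primary residence — fails.
(ii) no code violations — holds.
(b): F OR T → true.
(1): T AND T → true.
(2) no complaint in 36 mo. — not met.
So Overall is satisfied (T OR F).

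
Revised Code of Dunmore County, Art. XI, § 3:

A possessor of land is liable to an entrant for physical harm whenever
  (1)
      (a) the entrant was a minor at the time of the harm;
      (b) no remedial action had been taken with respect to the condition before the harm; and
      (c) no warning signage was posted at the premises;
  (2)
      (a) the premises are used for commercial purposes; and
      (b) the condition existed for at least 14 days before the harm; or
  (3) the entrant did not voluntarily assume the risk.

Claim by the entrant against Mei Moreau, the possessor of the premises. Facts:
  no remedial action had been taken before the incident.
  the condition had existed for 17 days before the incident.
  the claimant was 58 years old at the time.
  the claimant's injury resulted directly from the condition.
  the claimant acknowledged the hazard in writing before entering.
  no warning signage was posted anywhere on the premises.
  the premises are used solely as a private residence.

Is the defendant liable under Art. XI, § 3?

No — not liable.

(a) entrant a minor — fails.
(b) no remedial action — holds.
(c) no signage posted — met.
(1) = F AND T AND T = false.
(a) commercial use — fails.
(b) condition ≥14 days old — satisfied.
(2) = F AND T = false.
(3) no assumed risk — not satisfied.
Overall: F OR F OR F → false.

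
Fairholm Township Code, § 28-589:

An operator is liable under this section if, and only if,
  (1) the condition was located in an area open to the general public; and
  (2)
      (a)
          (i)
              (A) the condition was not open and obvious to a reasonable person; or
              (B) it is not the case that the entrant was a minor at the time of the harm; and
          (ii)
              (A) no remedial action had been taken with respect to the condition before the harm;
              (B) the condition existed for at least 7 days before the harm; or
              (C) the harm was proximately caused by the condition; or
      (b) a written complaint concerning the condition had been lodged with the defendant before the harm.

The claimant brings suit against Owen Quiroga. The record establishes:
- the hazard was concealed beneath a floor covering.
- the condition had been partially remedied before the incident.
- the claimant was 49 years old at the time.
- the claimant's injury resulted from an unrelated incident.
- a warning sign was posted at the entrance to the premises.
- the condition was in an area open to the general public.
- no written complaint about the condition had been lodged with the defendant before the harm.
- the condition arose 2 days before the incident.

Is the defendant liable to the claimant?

No — not liable.

(1) public area — satisfied.
(A) not open/obvious — holds.
(B) not (entrant a minor) — holds.
(i): T OR T → true.
(A) no remedial action — not satisfied.
(B) condition ≥7 days old — not met.
(C) proximate cause — not satisfied.
So (ii) is not satisfied (F OR F OR F).
(a): T AND F → false.
(b) complaint lodged — fails.
(2) = F OR F = false.
Overall: T AND F → false.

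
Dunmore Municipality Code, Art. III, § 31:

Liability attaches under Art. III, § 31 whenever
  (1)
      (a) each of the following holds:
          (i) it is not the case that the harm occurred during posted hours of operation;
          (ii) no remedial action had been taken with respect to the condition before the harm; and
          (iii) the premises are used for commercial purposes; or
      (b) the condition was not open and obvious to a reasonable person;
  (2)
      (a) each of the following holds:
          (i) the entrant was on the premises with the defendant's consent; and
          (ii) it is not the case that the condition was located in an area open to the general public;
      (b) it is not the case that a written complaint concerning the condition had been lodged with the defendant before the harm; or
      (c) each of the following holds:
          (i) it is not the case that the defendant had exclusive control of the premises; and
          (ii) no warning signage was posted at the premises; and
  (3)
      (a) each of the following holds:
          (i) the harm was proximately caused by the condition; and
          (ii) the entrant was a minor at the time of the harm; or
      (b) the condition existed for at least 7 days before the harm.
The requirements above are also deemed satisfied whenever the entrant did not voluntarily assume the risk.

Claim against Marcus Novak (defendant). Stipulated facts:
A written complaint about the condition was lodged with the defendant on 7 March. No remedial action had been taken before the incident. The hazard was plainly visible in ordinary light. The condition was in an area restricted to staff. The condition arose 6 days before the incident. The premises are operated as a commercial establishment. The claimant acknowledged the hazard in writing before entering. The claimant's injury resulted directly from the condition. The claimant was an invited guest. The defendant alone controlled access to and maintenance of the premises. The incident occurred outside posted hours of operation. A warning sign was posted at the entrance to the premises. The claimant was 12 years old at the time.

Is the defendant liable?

(i) not (during posted hours) — satisfied.
(ii) no remedial action — met.
(iii) commercial use — satisfied.
(a) = T AND T AND T = true.
(b) not open/obvious — fails.
(1): T OR F → true.
(i) consent to enter — met.
(ii) not (public area) — met.
(a) = T AND T = true.
(b) not (complaint lodged) — not met.
(i) not (exclusive control) — fails.
(ii) no signage posted — not satisfied.
(c) = F AND F = false.
(2) = T OR F OR F = true.
(i) proximate cause — met.
(ii) entrant a minor — met.
(a): T AND T → true.
(b) condition ≥7 days old — not satisfied.
So (3) is satisfied (T OR F).
Overall = T AND T AND T = true.
Exception (no assumed risk) — not satisfied.
Result: main true OR exception false → true.

Yes — liable.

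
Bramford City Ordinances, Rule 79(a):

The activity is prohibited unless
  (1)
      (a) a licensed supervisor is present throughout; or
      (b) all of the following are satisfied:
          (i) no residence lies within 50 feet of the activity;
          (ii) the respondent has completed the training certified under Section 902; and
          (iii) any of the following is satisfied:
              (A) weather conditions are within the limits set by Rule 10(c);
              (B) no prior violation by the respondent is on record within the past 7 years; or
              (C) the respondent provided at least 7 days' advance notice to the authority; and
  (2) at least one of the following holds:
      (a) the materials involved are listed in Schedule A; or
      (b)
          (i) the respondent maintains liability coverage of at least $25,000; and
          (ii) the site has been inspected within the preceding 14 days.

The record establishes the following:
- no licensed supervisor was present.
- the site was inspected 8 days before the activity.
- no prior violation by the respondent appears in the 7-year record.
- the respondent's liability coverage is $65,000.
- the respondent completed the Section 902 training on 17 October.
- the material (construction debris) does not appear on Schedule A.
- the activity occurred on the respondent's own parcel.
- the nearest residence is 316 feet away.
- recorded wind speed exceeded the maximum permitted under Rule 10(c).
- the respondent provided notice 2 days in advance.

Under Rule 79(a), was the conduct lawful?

Yes — lawful.

(a) supervisor present — not met.
(i) no residence in 50 ft — met.
(ii) training certified — holds.
(A) weather ok — fails.
(B) no prior violation — satisfied.
(C) ≥7 days' notice — not met.
(iii): F OR T OR F → true.
So (b) is satisfied (T AND T AND T).
So (1) is satisfied (F OR T).
(a) Schedule A material — fails.
(i) coverage ≥ $25,000 — met.
(ii) site inspected — met.
(b) = T AND T = true.
(2) = F OR T = true.
Overall: T AND T → true.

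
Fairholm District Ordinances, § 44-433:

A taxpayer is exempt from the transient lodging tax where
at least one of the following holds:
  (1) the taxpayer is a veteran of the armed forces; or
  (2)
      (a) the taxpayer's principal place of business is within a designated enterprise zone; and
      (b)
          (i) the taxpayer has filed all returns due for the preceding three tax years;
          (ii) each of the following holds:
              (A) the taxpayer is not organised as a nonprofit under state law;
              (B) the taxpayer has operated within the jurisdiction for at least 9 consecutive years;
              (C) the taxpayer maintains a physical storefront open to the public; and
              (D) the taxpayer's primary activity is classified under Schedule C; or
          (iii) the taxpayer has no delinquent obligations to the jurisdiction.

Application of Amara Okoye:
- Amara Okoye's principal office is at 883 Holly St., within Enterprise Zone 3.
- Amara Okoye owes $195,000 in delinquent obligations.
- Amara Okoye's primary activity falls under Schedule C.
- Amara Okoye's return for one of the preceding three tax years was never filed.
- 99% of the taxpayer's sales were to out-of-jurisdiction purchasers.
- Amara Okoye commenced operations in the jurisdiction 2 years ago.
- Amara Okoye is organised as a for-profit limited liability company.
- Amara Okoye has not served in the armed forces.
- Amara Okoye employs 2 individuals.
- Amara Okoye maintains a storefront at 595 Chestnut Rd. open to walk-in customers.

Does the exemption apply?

(1) veteran — fails.
(a) in enterprise zone — satisfied.
(i) returns current — not satisfied.
(A) not (nonprofit) — holds.
(B) ≥ 9 yrs in jurisdiction — not met.
(C) has storefront — met.
(D) Schedule C activity — holds.
So (ii) is not satisfied (T AND F AND T AND T).
(iii) no delinquency — not met.
(b): F OR F OR F → false.
(2) = T AND F = false.
So Overall is not satisfied (F OR F).

No — not exempt.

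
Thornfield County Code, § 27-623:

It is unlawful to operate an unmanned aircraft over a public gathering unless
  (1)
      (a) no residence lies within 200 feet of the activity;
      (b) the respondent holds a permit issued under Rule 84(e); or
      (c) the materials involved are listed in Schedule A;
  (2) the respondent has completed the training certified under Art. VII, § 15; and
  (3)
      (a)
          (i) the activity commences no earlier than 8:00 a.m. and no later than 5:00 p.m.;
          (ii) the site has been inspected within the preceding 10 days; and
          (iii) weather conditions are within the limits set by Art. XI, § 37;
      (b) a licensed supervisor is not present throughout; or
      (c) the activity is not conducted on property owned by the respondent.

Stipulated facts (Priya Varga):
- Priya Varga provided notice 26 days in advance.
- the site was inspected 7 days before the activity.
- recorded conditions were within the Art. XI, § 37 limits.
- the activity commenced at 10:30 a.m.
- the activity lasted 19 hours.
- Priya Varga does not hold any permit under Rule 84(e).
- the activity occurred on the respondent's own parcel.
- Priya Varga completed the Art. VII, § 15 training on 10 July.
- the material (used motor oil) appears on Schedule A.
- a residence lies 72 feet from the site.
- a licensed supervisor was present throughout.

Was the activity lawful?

Yes — lawful.

(a) no residence in 200 ft — not met.
(b) holds permit — not met.
(c) Schedule A material — met.
So (1) is satisfied (F OR F OR T).
(2) training certified — met.
(i) start within hours — met.
(ii) site inspected — satisfied.
(iii) weather ok — satisfied.
(a): T AND T AND T → true.
(b) not (supervisor present) — not satisfied.
(c) not (own property) — fails.
(3): T OR F OR F → true.
So Overall is satisfied (T AND T AND T).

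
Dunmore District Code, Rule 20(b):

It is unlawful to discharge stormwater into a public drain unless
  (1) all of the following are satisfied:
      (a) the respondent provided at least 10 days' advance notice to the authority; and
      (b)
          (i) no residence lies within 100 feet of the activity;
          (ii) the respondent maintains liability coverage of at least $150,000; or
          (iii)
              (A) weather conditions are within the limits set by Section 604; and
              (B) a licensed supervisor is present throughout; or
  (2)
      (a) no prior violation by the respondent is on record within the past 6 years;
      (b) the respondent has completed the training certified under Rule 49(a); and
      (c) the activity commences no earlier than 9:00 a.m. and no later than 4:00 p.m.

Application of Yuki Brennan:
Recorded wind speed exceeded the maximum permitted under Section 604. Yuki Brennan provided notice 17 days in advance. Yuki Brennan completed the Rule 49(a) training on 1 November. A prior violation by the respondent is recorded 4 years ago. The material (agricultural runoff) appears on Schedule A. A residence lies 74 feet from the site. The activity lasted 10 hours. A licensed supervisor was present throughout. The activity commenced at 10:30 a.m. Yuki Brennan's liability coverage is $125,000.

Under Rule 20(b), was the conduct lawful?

(a) ≥10 days' notice — met.
(i) no residence in 100 ft — fails.
(ii) coverage ≥ $150,000 — fails.
(A) weather ok — not met.
(B) supervisor present — satisfied.
(iii) = F AND T = false.
(b): F OR F OR F → false.
(1) = T AND F = false.
(a) no prior violation — not satisfied.
(b) training certified — holds.
(c) start within hours — satisfied.
(2): F AND T AND T → false.
Overall: F OR F → false.

No — unlawful.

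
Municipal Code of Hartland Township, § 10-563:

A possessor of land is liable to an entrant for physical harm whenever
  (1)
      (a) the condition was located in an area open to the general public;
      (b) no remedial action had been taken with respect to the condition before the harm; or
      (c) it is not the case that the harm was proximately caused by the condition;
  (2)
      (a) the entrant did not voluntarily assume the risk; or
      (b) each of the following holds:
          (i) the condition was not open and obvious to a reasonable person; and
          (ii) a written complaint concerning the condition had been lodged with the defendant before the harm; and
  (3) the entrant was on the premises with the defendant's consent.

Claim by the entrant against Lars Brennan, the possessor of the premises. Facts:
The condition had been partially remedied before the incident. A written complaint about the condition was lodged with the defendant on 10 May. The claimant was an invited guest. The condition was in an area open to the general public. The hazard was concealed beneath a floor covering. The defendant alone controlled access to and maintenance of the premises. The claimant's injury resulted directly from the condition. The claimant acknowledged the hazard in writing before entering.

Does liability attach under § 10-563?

Yes — liable.

(a) public area — satisfied.
(b) no remedial action — not met.
(c) not (proximate cause) — not satisfied.
So (1) is satisfied (T OR F OR F).
(a) no assumed risk — not satisfied.
(i) not open/obvious — satisfied.
(ii) complaint lodged — met.
So (b) is satisfied (T AND T).
(2): F OR T → true.
(3) consent to enter — satisfied.
Overall = T AND T AND T = true.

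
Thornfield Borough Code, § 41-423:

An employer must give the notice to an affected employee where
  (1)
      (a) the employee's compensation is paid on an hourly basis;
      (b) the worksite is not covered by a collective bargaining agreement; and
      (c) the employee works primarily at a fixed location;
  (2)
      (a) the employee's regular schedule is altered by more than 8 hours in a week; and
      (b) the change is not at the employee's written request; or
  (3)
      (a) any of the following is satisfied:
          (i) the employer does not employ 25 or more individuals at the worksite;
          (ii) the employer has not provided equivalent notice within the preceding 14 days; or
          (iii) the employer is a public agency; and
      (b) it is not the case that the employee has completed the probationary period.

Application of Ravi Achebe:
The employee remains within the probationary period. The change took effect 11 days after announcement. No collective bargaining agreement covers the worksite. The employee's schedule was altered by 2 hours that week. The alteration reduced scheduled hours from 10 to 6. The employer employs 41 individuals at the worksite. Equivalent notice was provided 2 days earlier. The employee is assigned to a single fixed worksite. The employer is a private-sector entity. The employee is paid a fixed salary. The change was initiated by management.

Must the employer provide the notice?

(a) hourly-paid — fails.
(b) no CBA — met.
(c) fixed location — met.
(1) = F AND T AND T = false.
(a) schedule shift > 8h — not met.
(b) not employee-requested — holds.
So (2) is not satisfied (F AND T).
(i) not (≥ 25 at site) — fails.
(ii) no recent notice — not met.
(iii) public agency — fails.
(a): F OR F OR F → false.
(b) not (past probation) — holds.
So (3) is not satisfied (F AND T).
So Overall is not satisfied (F OR F OR F).

No — not required.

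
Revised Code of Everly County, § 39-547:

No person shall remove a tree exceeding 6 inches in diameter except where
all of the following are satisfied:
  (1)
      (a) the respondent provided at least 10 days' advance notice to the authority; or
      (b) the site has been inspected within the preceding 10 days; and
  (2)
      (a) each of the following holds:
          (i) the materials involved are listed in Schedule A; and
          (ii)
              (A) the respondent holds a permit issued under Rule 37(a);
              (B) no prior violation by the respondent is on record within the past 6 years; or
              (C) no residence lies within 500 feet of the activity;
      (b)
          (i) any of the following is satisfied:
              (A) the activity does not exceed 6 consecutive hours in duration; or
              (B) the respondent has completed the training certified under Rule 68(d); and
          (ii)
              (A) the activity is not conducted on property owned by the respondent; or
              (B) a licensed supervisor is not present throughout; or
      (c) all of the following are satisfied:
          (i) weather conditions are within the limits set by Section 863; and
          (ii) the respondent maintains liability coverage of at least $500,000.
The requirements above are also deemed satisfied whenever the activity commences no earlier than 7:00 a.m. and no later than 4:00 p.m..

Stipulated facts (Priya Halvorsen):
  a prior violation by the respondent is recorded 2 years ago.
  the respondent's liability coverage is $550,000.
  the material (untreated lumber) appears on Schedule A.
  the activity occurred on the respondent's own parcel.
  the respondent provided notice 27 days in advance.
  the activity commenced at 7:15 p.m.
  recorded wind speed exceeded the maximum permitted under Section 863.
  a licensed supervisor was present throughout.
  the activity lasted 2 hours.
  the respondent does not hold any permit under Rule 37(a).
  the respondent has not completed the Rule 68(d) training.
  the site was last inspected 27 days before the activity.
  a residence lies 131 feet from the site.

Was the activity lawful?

No — unlawful.

(a) ≥10 days' notice — met.
(b) site inspected — fails.
(1) = T OR F = true.
(i) Schedule A material — holds.
(A) holds permit — not satisfied.
(B) no prior violation — not satisfied.
(C) no residence in 500 ft — fails.
(ii): F OR F OR F → false.
(a) = T AND F = false.
(A) ≤ 6 hrs duration — met.
(B) training certified — not satisfied.
So (i) is satisfied (T OR F).
(A) not (own property) — fails.
(B) not (supervisor present) — not satisfied.
(ii) = F OR F = false.
So (b) is not satisfied (T AND F).
(i) weather ok — fails.
(ii) coverage ≥ $500,000 — holds.
(c) = F AND T = false.
(2): F OR F OR F → false.
Overall: T AND F → false.
Exception (start within hours) — not satisfied.
Result: main false OR exception false → false.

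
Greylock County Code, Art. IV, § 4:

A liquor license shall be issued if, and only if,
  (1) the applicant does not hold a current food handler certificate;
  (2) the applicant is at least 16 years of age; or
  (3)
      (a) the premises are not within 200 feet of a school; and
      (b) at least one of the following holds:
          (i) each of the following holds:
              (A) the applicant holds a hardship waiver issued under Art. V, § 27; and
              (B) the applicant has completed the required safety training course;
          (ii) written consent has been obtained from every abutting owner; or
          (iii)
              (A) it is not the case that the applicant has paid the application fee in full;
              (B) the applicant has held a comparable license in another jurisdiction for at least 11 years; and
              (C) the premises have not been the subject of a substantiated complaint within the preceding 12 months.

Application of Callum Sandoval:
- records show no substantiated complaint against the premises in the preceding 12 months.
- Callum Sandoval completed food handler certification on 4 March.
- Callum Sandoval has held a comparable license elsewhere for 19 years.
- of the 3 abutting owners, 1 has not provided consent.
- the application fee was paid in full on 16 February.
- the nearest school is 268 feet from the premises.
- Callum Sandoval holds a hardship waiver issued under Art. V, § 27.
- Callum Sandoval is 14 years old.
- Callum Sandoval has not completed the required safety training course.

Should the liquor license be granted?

(1) not (food handler cert.) — not satisfied.
(2) age ≥ 16 — not met.
(a) ≥200 ft from school — satisfied.
(A) hardship waiver — satisfied.
(B) safety training — not satisfied.
So (i) is not satisfied (T AND F).
(ii) all abutters consent — not satisfied.
(A) not (fee paid) — not satisfied.
(B) prior license ≥ 11 yr — holds.
(C) no complaint in 12 mo. — satisfied.
(iii): F AND T AND T → false.
So (b) is not satisfied (F OR F OR F).
(3) = T AND F = false.
Overall: F OR F OR F → false.

No — denied.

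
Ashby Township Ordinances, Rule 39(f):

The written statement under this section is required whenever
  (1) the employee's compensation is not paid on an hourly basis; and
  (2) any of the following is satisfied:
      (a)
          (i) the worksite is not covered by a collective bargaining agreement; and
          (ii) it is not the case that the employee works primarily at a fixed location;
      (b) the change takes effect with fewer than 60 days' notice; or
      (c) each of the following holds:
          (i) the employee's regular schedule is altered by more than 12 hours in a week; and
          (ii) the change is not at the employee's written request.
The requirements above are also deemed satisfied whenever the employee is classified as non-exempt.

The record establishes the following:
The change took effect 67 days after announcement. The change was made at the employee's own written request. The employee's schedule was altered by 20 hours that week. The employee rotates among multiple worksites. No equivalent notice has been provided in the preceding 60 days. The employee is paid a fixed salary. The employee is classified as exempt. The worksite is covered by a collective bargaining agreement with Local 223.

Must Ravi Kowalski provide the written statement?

(1) not (hourly-paid) — holds.
(i) no CBA — not satisfied.
(ii) not (fixed location) — met.
So (a) is not satisfied (F AND T).
(b) < 60 days' notice — fails.
(i) schedule shift > 12h — met.
(ii) not employee-requested — not satisfied.
(c) = T AND F = false.
So (2) is not satisfied (F OR F OR F).
So Overall is not satisfied (T AND F).
Exception (non-exempt) — not satisfied.
Result: main false OR exception false → false.

No — not required.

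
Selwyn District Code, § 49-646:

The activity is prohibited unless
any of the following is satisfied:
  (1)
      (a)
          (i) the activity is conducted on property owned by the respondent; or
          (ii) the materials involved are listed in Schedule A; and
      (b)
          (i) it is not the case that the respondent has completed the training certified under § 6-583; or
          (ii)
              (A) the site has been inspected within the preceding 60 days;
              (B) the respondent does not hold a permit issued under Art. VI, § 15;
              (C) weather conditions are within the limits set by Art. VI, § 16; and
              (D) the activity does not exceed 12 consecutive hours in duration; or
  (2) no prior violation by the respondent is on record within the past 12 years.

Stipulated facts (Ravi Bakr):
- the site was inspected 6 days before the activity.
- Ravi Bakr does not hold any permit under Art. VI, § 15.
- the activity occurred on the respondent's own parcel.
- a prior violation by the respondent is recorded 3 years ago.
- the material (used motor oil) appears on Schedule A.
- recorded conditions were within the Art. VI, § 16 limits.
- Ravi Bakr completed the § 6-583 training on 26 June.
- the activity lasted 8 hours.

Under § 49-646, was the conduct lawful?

Yes — lawful.

(i) own property — holds.
(ii) Schedule A material — met.
(a): T OR T → true.
(i) not (training certified) — not satisfied.
(A) site inspected — holds.
(B) not (holds permit) — met.
(C) weather ok — holds.
(D) ≤ 12 hrs duration — holds.
(ii): T AND T AND T AND T → true.
(b) = F OR T = true.
(1) = T AND T = true.
(2) no prior violation — not satisfied.
Overall: T OR F → true.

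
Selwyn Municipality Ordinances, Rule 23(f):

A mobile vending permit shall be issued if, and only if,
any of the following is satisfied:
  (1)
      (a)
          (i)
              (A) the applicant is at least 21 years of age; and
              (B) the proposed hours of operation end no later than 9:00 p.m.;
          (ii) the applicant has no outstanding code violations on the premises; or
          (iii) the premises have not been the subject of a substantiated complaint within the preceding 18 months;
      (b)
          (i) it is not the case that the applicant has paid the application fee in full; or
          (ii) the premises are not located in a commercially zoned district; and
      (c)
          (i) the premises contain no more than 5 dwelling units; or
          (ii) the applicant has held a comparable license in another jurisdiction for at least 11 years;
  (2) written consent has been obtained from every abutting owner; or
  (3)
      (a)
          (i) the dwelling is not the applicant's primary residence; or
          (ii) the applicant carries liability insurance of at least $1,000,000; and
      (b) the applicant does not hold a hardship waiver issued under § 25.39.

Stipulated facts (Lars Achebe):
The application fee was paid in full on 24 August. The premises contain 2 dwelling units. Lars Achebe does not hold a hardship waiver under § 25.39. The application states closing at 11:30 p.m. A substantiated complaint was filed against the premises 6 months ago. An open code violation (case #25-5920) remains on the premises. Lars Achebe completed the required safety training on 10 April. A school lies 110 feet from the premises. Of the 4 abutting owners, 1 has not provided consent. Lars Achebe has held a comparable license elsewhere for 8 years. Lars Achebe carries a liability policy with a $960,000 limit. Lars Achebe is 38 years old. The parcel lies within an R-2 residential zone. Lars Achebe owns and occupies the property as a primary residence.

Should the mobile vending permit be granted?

No — denied.

(A) age ≥ 21 — satisfied.
(B) closes by 9 p.m. — not satisfied.
(i) = T AND F = false.
(ii) no code violations — fails.
(iii) no complaint in 18 mo. — not satisfied.
(a) = F OR F OR F = false.
(i) not (fee paid) — not satisfied.
(ii) not (commercially zoned) — met.
So (b) is satisfied (F OR T).
(i) ≤ 5 units — holds.
(ii) prior license ≥ 11 yr — not met.
(c) = T OR F = true.
So (1) is not satisfied (F AND T AND T).
(2) all abutters consent — not satisfied.
(i) not (primary residence) — not met.
(ii) insurance ≥ $1,000,000 — not met.
(a) = F OR F = false.
(b) not (hardship waiver) — holds.
(3) = F AND T = false.
So Overall is not satisfied (F OR F OR F).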